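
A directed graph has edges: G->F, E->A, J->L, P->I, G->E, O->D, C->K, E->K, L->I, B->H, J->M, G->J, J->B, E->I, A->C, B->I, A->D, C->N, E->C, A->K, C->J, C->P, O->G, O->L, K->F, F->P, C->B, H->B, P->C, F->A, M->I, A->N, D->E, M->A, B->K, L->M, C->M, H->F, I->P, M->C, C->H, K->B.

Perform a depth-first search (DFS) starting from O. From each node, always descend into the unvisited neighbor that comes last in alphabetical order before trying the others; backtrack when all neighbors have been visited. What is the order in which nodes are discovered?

Visit O
O → L
L → M
M → I
I → P
P → C
C → N
C → K
K → F
F → A
A → D
D → E
K → B
B → H
C → J
O → G

O → L → M → I → P → C → N → K → F → A → D → E → B → H → J → G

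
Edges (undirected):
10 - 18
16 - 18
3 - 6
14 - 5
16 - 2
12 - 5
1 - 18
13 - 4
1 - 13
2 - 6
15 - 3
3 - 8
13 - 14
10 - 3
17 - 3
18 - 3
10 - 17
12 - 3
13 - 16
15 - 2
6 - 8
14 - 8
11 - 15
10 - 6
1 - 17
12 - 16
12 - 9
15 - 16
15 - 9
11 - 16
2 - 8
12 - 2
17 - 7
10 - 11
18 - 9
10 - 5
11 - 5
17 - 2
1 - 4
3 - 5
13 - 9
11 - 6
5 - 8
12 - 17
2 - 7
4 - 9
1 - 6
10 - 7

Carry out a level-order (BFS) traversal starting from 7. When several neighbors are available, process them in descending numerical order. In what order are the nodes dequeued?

7 -> 17 -> 10 -> 2 -> 12 -> 3 -> 1 -> 18 -> 11 -> 6 -> 5 -> 16 -> 15 -> 8 -> 9 -> 13 -> 4 -> 14

Visit 7; enqueue 17, 10, 2 → queue [17, 10, 2]
Visit 17; enqueue 12, 3, 1 → queue [10, 2, 12, 3, 1]
Visit 10; enqueue 18, 11, 6, 5 → queue [2, 12, 3, 1, 18, 11, 6, 5]
Visit 2; enqueue 16, 15, 8 → queue [12, 3, 1, 18, 11, 6, 5, 16, 15, 8]
Visit 12; enqueue 9 → queue [3, 1, 18, 11, 6, 5, 16, 15, 8, 9]
Visit 3 → queue [1, 18, 11, 6, 5, 16, 15, 8, 9]
Visit 1; enqueue 13, 4 → queue [18, 11, 6, 5, 16, 15, 8, 9, 13, 4]
Visit 18 → queue [11, 6, 5, 16, 15, 8, 9, 13, 4]
Visit 11 → queue [6, 5, 16, 15, 8, 9, 13, 4]
Visit 6 → queue [5, 16, 15, 8, 9, 13, 4]
Visit 5; enqueue 14 → queue [16, 15, 8, 9, 13, 4, 14]
Visit 16 → queue [15, 8, 9, 13, 4, 14]
Visit 15 → queue [8, 9, 13, 4, 14]
Visit 8 → queue [9, 13, 4, 14]
Visit 9 → queue [13, 4, 14]
Visit 13 → queue [4, 14]
Visit 4 → queue [14]
Visit 14 → queue []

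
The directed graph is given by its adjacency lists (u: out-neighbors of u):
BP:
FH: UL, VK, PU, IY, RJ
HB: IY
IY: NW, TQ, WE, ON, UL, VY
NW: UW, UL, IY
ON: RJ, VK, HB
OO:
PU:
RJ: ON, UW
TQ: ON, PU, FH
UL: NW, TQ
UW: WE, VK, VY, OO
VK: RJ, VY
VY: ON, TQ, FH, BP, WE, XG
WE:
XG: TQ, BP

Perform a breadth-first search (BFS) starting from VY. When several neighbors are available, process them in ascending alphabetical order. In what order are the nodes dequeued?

VY, BP, FH, ON, TQ, WE, XG, IY, PU, RJ, UL, VK, HB, NW, UW, OO

Visit VY; enqueue BP, FH, ON, TQ, WE, XG → queue [BP, FH, ON, TQ, WE, XG]
Visit BP → queue [FH, ON, TQ, WE, XG]
Visit FH; enqueue IY, PU, RJ, UL, VK → queue [ON, TQ, WE, XG, IY, PU, RJ, UL, VK]
Visit ON; enqueue HB → queue [TQ, WE, XG, IY, PU, RJ, UL, VK, HB]
Visit TQ → queue [WE, XG, IY, PU, RJ, UL, VK, HB]
Visit WE → queue [XG, IY, PU, RJ, UL, VK, HB]
Visit XG → queue [IY, PU, RJ, UL, VK, HB]
Visit IY; enqueue NW → queue [PU, RJ, UL, VK, HB, NW]
Visit PU → queue [RJ, UL, VK, HB, NW]
Visit RJ; enqueue UW → queue [UL, VK, HB, NW, UW]
Visit UL → queue [VK, HB, NW, UW]
Visit VK → queue [HB, NW, UW]
Visit HB → queue [NW, UW]
Visit NW → queue [UW]
Visit UW; enqueue OO → queue [OO]
Visit OO → queue []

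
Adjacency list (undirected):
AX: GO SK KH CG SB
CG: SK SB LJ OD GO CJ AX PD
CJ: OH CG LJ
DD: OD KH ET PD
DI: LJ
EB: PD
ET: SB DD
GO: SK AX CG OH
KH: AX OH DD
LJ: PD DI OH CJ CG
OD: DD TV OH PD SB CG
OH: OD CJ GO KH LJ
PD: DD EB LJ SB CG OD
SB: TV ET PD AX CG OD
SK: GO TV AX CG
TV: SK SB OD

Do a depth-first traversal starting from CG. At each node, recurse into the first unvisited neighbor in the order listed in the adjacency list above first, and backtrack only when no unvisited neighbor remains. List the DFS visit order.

CG SK GO AX KH OH OD DD ET SB TV PD EB LJ DI CJ

Visit CG
CG → SK
SK → GO
GO → AX
AX → KH
KH → OH
OH → OD
OD → DD
DD → ET
ET → SB
SB → TV
SB → PD
PD → EB
PD → LJ
LJ → DI
LJ → CJ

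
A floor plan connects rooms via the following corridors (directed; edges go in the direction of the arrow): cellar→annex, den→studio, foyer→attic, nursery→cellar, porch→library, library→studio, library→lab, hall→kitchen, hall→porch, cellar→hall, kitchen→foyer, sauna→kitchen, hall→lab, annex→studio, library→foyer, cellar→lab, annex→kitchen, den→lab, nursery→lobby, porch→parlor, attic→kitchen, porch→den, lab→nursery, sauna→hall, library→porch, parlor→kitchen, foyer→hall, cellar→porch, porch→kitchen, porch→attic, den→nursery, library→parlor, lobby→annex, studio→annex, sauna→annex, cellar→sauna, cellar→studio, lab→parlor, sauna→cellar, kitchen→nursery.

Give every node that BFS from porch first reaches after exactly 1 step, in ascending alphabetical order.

Level 0: porch
Level 1: attic, den, kitchen, library, parlor
Level 2: foyer, lab, nursery, studio
Level 3: annex, cellar, hall, lobby
Level 4: sauna

attic, den, kitchen, library, parlor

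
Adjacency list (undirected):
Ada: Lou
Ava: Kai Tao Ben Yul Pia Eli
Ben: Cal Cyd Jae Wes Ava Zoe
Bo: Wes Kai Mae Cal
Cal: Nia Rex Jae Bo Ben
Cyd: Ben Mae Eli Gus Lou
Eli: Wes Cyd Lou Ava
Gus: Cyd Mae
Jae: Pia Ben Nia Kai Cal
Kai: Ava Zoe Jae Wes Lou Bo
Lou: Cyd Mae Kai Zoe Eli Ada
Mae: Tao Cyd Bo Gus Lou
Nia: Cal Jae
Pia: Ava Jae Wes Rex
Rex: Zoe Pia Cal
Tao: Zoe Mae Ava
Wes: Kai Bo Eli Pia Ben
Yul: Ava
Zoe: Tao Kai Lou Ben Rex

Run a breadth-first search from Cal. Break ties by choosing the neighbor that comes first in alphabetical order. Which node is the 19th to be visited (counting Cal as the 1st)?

Visit Cal; enqueue Ben, Bo, Jae, Nia, Rex → queue [Ben, Bo, Jae, Nia, Rex]
Visit Ben; enqueue Ava, Cyd, Wes, Zoe → queue [Bo, Jae, Nia, Rex, Ava, Cyd, Wes, Zoe]
Visit Bo; enqueue Kai, Mae → queue [Jae, Nia, Rex, Ava, Cyd, Wes, Zoe, Kai, Mae]
Visit Jae; enqueue Pia → queue [Nia, Rex, Ava, Cyd, Wes, Zoe, Kai, Mae, Pia]
Visit Nia → queue [Rex, Ava, Cyd, Wes, Zoe, Kai, Mae, Pia]
Visit Rex → queue [Ava, Cyd, Wes, Zoe, Kai, Mae, Pia]
Visit Ava; enqueue Eli, Tao, Yul → queue [Cyd, Wes, Zoe, Kai, Mae, Pia, Eli, Tao, Yul]
Visit Cyd; enqueue Gus, Lou → queue [Wes, Zoe, Kai, Mae, Pia, Eli, Tao, Yul, Gus, Lou]
Visit Wes → queue [Zoe, Kai, Mae, Pia, Eli, Tao, Yul, Gus, Lou]
Visit Zoe → queue [Kai, Mae, Pia, Eli, Tao, Yul, Gus, Lou]
Visit Kai → queue [Mae, Pia, Eli, Tao, Yul, Gus, Lou]
Visit Mae → queue [Pia, Eli, Tao, Yul, Gus, Lou]
Visit Pia → queue [Eli, Tao, Yul, Gus, Lou]
Visit Eli → queue [Tao, Yul, Gus, Lou]
Visit Tao → queue [Yul, Gus, Lou]
Visit Yul → queue [Gus, Lou]
Visit Gus → queue [Lou]
Visit Lou; enqueue Ada → queue [Ada]
Visit Ada → queue []

Visit order: Cal, Ben, Bo, Jae, Nia, Rex, Ava, Cyd, Wes, Zoe, Kai, Mae, Pia, Eli, Tao, Yul, Gus, Lou, Ada

Ada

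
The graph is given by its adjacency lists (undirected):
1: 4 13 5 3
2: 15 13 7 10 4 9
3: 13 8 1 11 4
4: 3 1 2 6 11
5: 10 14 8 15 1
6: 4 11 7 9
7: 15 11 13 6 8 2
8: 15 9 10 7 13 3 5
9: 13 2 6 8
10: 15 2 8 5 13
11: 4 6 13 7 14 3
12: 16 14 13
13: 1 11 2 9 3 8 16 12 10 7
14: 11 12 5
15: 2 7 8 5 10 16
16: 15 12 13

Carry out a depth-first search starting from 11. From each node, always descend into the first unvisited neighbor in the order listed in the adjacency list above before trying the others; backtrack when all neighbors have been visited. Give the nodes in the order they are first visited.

Visit 11
11 → 4
4 → 3
3 → 13
13 → 1
1 → 5
5 → 10
10 → 15
15 → 2
2 → 7
7 → 6
6 → 9
9 → 8
15 → 16
16 → 12
12 → 14

11, 4, 3, 13, 1, 5, 10, 15, 2, 7, 6, 9, 8, 16, 12, 14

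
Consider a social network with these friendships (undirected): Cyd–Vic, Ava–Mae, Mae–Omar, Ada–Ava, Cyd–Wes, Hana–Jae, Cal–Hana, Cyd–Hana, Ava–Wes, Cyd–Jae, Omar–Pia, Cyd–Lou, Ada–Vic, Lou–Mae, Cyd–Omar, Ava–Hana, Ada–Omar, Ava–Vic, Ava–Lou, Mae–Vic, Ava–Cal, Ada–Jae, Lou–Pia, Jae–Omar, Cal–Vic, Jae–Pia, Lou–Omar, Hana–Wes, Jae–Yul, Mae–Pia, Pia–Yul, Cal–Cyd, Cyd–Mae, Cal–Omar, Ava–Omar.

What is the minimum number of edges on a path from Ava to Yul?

Level 0: Ava
Level 1: Ada, Cal, Hana, Lou, Mae, Omar, Vic, Wes
Level 2: Cyd, Jae, Pia
Level 3: Yul
Yul first appears at level 3.

3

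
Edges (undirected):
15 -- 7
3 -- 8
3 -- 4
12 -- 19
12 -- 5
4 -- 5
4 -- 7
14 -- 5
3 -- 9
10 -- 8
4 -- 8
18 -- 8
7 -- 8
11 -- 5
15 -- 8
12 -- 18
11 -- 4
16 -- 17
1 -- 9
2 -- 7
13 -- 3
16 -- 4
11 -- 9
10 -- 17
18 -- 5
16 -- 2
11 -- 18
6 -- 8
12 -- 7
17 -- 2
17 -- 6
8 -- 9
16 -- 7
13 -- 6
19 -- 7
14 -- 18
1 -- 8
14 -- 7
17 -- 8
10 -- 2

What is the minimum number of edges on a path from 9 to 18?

2

Level 0: 9
Level 1: 1, 3, 8, 11
Level 2: 4, 5, 6, 7, 10, 13, 15, 17, 18
Level 3: 2, 12, 14, 16, 19
18 first appears at level 2.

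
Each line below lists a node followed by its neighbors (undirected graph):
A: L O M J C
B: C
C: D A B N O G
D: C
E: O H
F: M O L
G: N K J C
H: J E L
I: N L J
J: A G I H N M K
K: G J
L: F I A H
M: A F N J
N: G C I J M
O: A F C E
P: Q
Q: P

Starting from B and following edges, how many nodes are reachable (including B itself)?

15

BFS from B visits: B, C, O, N, G, D, A, F, E, M, J, I, K, L, H
Reachable nodes: 15 of 17 total.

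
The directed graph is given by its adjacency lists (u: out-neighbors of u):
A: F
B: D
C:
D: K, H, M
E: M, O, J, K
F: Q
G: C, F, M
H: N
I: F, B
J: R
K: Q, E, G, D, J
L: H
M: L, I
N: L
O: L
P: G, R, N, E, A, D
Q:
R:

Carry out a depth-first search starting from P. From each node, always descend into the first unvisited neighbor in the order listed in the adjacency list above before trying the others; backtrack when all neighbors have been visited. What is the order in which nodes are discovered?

P, G, C, F, Q, M, L, H, N, I, B, D, K, E, O, J, R, A

Visit P
P → G
G → C
G → F
F → Q
G → M
M → L
L → H
H → N
M → I
I → B
B → D
D → K
K → E
E → O
E → J
J → R
P → A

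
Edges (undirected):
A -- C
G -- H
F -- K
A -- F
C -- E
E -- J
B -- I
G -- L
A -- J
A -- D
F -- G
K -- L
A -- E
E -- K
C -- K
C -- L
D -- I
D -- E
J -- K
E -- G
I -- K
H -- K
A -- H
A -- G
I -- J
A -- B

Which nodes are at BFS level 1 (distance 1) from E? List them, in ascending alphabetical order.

Level 0: E
Level 1: A, C, D, G, J, K
Level 2: B, F, H, I, L

A, C, D, G, J, K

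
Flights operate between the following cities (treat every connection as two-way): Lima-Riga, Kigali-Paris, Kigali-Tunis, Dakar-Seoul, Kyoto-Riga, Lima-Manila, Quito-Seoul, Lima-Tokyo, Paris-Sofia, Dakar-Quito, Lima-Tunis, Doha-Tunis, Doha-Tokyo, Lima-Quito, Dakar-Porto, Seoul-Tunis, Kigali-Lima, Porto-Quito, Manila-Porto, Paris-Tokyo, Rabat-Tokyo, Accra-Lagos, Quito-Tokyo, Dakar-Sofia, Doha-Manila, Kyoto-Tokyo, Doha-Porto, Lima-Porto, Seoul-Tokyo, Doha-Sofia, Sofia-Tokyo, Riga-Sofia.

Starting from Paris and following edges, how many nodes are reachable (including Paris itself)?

15

BFS from Paris visits: Paris, Kigali, Sofia, Tokyo, Lima, Tunis, Dakar, Doha, Riga, Kyoto, Quito, Rabat, Seoul, Manila, Porto
Reachable nodes: 15 of 17 total.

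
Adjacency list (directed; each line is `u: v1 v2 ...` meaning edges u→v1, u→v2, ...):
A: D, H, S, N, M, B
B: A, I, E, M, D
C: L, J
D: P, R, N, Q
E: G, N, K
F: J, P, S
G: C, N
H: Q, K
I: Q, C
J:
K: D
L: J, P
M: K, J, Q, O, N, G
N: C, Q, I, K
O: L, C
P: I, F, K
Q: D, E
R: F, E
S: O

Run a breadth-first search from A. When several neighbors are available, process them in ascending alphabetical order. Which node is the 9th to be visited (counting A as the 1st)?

Visit A; enqueue B, D, H, M, N, S → queue [B, D, H, M, N, S]
Visit B; enqueue E, I → queue [D, H, M, N, S, E, I]
Visit D; enqueue P, Q, R → queue [H, M, N, S, E, I, P, Q, R]
Visit H; enqueue K → queue [M, N, S, E, I, P, Q, R, K]
Visit M; enqueue G, J, O → queue [N, S, E, I, P, Q, R, K, G, J, O]
Visit N; enqueue C → queue [S, E, I, P, Q, R, K, G, J, O, C]
Visit S → queue [E, I, P, Q, R, K, G, J, O, C]
Visit E → queue [I, P, Q, R, K, G, J, O, C]
Visit I → queue [P, Q, R, K, G, J, O, C]
Visit P; enqueue F → queue [Q, R, K, G, J, O, C, F]
Visit Q → queue [R, K, G, J, O, C, F]
Visit R → queue [K, G, J, O, C, F]
Visit K → queue [G, J, O, C, F]
Visit G → queue [J, O, C, F]
Visit J → queue [O, C, F]
Visit O; enqueue L → queue [C, F, L]
Visit C → queue [F, L]
Visit F → queue [L]
Visit L → queue []

Visit order: A, B, D, H, M, N, S, E, I, P, Q, R, K, G, J, O, C, F, L

I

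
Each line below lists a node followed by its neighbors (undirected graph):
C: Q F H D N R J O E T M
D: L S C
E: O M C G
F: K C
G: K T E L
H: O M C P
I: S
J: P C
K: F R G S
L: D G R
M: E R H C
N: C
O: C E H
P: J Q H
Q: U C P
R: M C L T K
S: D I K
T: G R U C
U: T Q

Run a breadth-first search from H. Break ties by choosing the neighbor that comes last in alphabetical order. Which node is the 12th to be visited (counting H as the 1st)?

F

Visit H; enqueue P, O, M, C → queue [P, O, M, C]
Visit P; enqueue Q, J → queue [O, M, C, Q, J]
Visit O; enqueue E → queue [M, C, Q, J, E]
Visit M; enqueue R → queue [C, Q, J, E, R]
Visit C; enqueue T, N, F, D → queue [Q, J, E, R, T, N, F, D]
Visit Q; enqueue U → queue [J, E, R, T, N, F, D, U]
Visit J → queue [E, R, T, N, F, D, U]
Visit E; enqueue G → queue [R, T, N, F, D, U, G]
Visit R; enqueue L, K → queue [T, N, F, D, U, G, L, K]
Visit T → queue [N, F, D, U, G, L, K]
Visit N → queue [F, D, U, G, L, K]
Visit F → queue [D, U, G, L, K]
Visit D; enqueue S → queue [U, G, L, K, S]
Visit U → queue [G, L, K, S]
Visit G → queue [L, K, S]
Visit L → queue [K, S]
Visit K → queue [S]
Visit S; enqueue I → queue [I]
Visit I → queue []

Visit order: H, P, O, M, C, Q, J, E, R, T, N, F, D, U, G, L, K, S, I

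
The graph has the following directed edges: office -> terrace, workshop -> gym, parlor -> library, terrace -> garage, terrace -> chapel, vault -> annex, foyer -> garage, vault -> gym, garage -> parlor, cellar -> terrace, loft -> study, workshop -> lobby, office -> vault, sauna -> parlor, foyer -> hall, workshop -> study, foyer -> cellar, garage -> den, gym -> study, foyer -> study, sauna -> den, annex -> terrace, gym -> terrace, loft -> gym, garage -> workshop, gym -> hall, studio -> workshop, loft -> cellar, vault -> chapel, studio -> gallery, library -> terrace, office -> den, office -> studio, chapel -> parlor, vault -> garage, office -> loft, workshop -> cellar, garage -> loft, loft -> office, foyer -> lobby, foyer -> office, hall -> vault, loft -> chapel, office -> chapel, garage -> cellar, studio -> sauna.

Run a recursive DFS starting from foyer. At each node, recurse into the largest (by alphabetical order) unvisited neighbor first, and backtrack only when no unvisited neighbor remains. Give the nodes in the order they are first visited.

Visit foyer
foyer → study
foyer → office
office → vault
vault → gym
gym → terrace
terrace → garage
garage → workshop
workshop → lobby
workshop → cellar
garage → parlor
parlor → library
garage → loft
loft → chapel
garage → den
gym → hall
vault → annex
office → studio
studio → sauna
studio → gallery

foyer, study, office, vault, gym, terrace, garage, workshop, lobby, cellar, parlor, library, loft, chapel, den, hall, annex, studio, sauna, gallery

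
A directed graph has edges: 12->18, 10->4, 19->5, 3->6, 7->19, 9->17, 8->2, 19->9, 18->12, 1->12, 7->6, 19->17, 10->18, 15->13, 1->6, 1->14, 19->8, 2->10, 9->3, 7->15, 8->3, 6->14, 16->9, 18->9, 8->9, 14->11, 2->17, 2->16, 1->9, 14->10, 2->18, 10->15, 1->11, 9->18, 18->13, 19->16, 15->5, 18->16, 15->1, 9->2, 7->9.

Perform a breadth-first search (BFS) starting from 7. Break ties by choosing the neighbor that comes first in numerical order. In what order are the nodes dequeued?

Visit 7; enqueue 6, 9, 15, 19 → queue [6, 9, 15, 19]
Visit 6; enqueue 14 → queue [9, 15, 19, 14]
Visit 9; enqueue 2, 3, 17, 18 → queue [15, 19, 14, 2, 3, 17, 18]
Visit 15; enqueue 1, 5, 13 → queue [19, 14, 2, 3, 17, 18, 1, 5, 13]
Visit 19; enqueue 8, 16 → queue [14, 2, 3, 17, 18, 1, 5, 13, 8, 16]
Visit 14; enqueue 10, 11 → queue [2, 3, 17, 18, 1, 5, 13, 8, 16, 10, 11]
Visit 2 → queue [3, 17, 18, 1, 5, 13, 8, 16, 10, 11]
Visit 3 → queue [17, 18, 1, 5, 13, 8, 16, 10, 11]
Visit 17 → queue [18, 1, 5, 13, 8, 16, 10, 11]
Visit 18; enqueue 12 → queue [1, 5, 13, 8, 16, 10, 11, 12]
Visit 1 → queue [5, 13, 8, 16, 10, 11, 12]
Visit 5 → queue [13, 8, 16, 10, 11, 12]
Visit 13 → queue [8, 16, 10, 11, 12]
Visit 8 → queue [16, 10, 11, 12]
Visit 16 → queue [10, 11, 12]
Visit 10; enqueue 4 → queue [11, 12, 4]
Visit 11 → queue [12, 4]
Visit 12 → queue [4]
Visit 4 → queue []

7 6 9 15 19 14 2 3 17 18 1 5 13 8 16 10 11 12 4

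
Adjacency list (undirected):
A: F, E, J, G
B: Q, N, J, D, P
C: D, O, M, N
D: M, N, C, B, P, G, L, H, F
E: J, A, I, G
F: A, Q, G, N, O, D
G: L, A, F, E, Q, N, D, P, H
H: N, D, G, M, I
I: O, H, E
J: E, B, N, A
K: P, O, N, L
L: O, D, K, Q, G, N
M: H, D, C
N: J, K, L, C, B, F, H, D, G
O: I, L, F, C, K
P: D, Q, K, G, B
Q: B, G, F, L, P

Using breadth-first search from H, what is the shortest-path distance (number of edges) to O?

Level 0: H
Level 1: D, G, I, M, N
Level 2: A, B, C, E, F, J, K, L, O, P, Q
O first appears at level 2.

2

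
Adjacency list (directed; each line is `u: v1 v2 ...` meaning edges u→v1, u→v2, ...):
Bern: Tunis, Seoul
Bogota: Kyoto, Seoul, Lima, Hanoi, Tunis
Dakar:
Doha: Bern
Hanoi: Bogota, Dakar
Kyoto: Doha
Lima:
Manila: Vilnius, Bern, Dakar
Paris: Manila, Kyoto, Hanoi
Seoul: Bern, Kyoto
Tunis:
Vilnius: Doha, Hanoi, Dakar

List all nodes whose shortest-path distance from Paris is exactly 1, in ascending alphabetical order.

Level 0: Paris
Level 1: Hanoi, Kyoto, Manila
Level 2: Bern, Bogota, Dakar, Doha, Vilnius
Level 3: Lima, Seoul, Tunis

Hanoi, Kyoto, Manila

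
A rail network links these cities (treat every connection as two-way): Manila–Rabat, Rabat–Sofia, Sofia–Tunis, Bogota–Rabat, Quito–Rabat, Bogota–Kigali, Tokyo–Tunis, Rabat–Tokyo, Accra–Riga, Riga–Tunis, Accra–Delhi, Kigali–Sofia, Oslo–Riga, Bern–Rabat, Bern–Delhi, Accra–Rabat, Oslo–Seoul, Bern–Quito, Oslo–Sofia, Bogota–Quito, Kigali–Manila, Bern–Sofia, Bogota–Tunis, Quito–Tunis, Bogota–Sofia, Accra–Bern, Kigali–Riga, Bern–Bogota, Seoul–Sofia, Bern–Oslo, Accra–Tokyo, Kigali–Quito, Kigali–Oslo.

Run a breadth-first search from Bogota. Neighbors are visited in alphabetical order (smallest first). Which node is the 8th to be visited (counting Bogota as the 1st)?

Visit Bogota; enqueue Bern, Kigali, Quito, Rabat, Sofia, Tunis → queue [Bern, Kigali, Quito, Rabat, Sofia, Tunis]
Visit Bern; enqueue Accra, Delhi, Oslo → queue [Kigali, Quito, Rabat, Sofia, Tunis, Accra, Delhi, Oslo]
Visit Kigali; enqueue Manila, Riga → queue [Quito, Rabat, Sofia, Tunis, Accra, Delhi, Oslo, Manila, Riga]
Visit Quito → queue [Rabat, Sofia, Tunis, Accra, Delhi, Oslo, Manila, Riga]
Visit Rabat; enqueue Tokyo → queue [Sofia, Tunis, Accra, Delhi, Oslo, Manila, Riga, Tokyo]
Visit Sofia; enqueue Seoul → queue [Tunis, Accra, Delhi, Oslo, Manila, Riga, Tokyo, Seoul]
Visit Tunis → queue [Accra, Delhi, Oslo, Manila, Riga, Tokyo, Seoul]
Visit Accra → queue [Delhi, Oslo, Manila, Riga, Tokyo, Seoul]
Visit Delhi → queue [Oslo, Manila, Riga, Tokyo, Seoul]
Visit Oslo → queue [Manila, Riga, Tokyo, Seoul]
Visit Manila → queue [Riga, Tokyo, Seoul]
Visit Riga → queue [Tokyo, Seoul]
Visit Tokyo → queue [Seoul]
Visit Seoul → queue []

Visit order: Bogota, Bern, Kigali, Quito, Rabat, Sofia, Tunis, Accra, Delhi, Oslo, Manila, Riga, Tokyo, Seoul

Accra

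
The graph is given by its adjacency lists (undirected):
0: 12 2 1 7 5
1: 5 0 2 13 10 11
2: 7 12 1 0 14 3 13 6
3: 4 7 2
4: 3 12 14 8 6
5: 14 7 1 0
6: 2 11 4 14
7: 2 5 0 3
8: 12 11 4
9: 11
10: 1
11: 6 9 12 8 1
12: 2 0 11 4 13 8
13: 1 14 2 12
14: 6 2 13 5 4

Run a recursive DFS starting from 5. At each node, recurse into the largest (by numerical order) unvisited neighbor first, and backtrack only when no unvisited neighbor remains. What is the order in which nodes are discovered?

Visit 5
5 → 14
14 → 13
13 → 12
12 → 11
11 → 9
11 → 8
8 → 4
4 → 6
6 → 2
2 → 7
7 → 3
7 → 0
0 → 1
1 → 10

5, 14, 13, 12, 11, 9, 8, 4, 6, 2, 7, 3, 0, 1, 10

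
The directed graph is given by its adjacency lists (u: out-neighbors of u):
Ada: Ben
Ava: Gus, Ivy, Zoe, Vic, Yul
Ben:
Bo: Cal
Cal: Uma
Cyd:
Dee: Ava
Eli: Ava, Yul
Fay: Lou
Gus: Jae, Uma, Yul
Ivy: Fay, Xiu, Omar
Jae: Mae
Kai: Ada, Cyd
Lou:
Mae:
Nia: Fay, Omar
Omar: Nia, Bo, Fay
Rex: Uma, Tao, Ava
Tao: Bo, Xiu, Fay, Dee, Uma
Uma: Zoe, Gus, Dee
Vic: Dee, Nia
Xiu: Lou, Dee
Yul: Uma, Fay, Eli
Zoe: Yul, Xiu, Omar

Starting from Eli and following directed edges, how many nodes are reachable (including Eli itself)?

18

BFS from Eli visits: Eli, Ava, Yul, Gus, Ivy, Zoe, Vic, Uma, Fay, Jae, Xiu, Omar, Dee, Nia, Lou, Mae, Bo, Cal
Reachable nodes: 18 of 24 total.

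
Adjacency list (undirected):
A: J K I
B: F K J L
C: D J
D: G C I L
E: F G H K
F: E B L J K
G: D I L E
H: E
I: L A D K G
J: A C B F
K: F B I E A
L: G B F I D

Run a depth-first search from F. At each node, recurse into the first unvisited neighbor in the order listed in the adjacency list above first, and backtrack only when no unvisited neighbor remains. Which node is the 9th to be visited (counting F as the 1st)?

B

Visit F
F → E
E → G
G → D
D → C
C → J
J → A
A → K
K → B
B → L
L → I
E → H

Visit order: F, E, G, D, C, J, A, K, B, L, I, H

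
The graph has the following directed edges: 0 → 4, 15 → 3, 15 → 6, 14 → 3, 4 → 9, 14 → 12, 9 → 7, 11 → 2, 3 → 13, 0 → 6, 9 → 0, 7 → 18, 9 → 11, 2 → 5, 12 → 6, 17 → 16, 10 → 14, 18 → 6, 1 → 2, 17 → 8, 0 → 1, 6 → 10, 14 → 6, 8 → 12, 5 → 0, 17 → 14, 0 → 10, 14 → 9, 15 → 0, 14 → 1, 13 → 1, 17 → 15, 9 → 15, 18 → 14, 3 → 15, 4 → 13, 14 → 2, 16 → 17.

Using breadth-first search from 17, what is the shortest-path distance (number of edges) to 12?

Level 0: 17
Level 1: 8, 14, 15, 16
Level 2: 0, 1, 2, 3, 6, 9, 12
Level 3: 4, 5, 7, 10, 11, 13
Level 4: 18
12 first appears at level 2.

2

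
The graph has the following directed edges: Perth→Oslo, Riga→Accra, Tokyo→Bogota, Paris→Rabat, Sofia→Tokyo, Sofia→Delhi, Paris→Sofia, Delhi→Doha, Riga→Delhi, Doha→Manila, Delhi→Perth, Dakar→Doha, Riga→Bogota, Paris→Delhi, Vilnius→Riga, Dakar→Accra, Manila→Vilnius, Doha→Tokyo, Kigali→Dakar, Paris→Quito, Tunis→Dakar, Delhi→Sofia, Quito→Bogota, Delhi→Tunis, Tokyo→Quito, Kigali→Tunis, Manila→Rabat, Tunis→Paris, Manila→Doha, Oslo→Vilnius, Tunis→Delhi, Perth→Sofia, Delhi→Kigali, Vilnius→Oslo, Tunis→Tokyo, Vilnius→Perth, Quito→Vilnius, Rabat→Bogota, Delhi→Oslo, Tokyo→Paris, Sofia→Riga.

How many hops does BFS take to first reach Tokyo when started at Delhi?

2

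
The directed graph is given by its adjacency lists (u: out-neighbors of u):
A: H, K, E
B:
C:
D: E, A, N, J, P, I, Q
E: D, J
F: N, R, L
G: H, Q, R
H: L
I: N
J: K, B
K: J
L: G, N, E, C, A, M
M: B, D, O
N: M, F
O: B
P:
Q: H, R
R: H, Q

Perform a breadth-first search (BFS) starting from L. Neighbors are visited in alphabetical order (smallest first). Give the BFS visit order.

Visit L; enqueue A, C, E, G, M, N → queue [A, C, E, G, M, N]
Visit A; enqueue H, K → queue [C, E, G, M, N, H, K]
Visit C → queue [E, G, M, N, H, K]
Visit E; enqueue D, J → queue [G, M, N, H, K, D, J]
Visit G; enqueue Q, R → queue [M, N, H, K, D, J, Q, R]
Visit M; enqueue B, O → queue [N, H, K, D, J, Q, R, B, O]
Visit N; enqueue F → queue [H, K, D, J, Q, R, B, O, F]
Visit H → queue [K, D, J, Q, R, B, O, F]
Visit K → queue [D, J, Q, R, B, O, F]
Visit D; enqueue I, P → queue [J, Q, R, B, O, F, I, P]
Visit J → queue [Q, R, B, O, F, I, P]
Visit Q → queue [R, B, O, F, I, P]
Visit R → queue [B, O, F, I, P]
Visit B → queue [O, F, I, P]
Visit O → queue [F, I, P]
Visit F → queue [I, P]
Visit I → queue [P]
Visit P → queue []

L A C E G M N H K D J Q R B O F I P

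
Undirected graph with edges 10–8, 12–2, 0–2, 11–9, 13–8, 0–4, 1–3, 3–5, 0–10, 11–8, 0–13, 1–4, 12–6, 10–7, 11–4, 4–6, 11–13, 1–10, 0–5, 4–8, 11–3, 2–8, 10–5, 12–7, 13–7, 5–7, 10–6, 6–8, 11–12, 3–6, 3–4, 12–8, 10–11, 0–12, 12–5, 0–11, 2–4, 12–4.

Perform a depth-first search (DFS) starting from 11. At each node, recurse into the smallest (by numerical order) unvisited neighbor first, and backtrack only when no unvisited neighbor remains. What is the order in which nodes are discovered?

Visit 11
11 → 0
0 → 2
2 → 4
4 → 1
1 → 3
3 → 5
5 → 7
7 → 10
10 → 6
6 → 8
8 → 12
8 → 13
11 → 9

11 → 0 → 2 → 4 → 1 → 3 → 5 → 7 → 10 → 6 → 8 → 12 → 13 → 9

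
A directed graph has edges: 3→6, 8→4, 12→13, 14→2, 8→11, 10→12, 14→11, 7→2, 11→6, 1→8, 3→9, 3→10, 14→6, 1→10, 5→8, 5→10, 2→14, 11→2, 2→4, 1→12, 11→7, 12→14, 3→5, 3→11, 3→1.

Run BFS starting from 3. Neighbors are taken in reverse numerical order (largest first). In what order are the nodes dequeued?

3 → 11 → 10 → 9 → 6 → 5 → 1 → 7 → 2 → 12 → 8 → 14 → 4 → 13

Visit 3; enqueue 11, 10, 9, 6, 5, 1 → queue [11, 10, 9, 6, 5, 1]
Visit 11; enqueue 7, 2 → queue [10, 9, 6, 5, 1, 7, 2]
Visit 10; enqueue 12 → queue [9, 6, 5, 1, 7, 2, 12]
Visit 9 → queue [6, 5, 1, 7, 2, 12]
Visit 6 → queue [5, 1, 7, 2, 12]
Visit 5; enqueue 8 → queue [1, 7, 2, 12, 8]
Visit 1 → queue [7, 2, 12, 8]
Visit 7 → queue [2, 12, 8]
Visit 2; enqueue 14, 4 → queue [12, 8, 14, 4]
Visit 12; enqueue 13 → queue [8, 14, 4, 13]
Visit 8 → queue [14, 4, 13]
Visit 14 → queue [4, 13]
Visit 4 → queue [13]
Visit 13 → queue []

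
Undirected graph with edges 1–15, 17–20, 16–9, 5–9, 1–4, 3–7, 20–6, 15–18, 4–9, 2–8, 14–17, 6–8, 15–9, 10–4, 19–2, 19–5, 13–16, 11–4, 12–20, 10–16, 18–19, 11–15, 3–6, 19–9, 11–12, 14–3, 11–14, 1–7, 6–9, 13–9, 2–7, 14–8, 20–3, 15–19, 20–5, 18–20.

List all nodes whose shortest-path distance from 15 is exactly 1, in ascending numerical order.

1, 9, 11, 18, 19

Level 0: 15
Level 1: 1, 9, 11, 18, 19
Level 2: 2, 4, 5, 6, 7, 12, 13, 14, 16, 20
Level 3: 3, 8, 10, 17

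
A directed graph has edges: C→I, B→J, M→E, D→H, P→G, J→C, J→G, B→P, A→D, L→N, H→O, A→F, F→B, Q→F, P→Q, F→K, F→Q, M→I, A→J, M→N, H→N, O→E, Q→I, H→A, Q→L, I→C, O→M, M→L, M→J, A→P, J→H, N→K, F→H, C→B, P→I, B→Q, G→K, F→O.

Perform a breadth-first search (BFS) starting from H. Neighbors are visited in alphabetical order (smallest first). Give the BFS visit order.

H -> A -> N -> O -> D -> F -> J -> P -> K -> E -> M -> B -> Q -> C -> G -> I -> L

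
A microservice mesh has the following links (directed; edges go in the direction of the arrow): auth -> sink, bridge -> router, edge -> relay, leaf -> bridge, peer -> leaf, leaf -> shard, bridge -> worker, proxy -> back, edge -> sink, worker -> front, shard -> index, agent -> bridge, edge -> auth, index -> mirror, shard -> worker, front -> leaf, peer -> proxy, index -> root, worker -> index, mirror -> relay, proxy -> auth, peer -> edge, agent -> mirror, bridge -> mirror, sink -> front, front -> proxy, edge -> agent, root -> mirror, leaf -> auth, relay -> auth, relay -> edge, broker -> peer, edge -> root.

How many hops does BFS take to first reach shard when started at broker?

Level 0: broker
Level 1: peer
Level 2: edge, leaf, proxy
Level 3: agent, auth, back, bridge, relay, root, shard, sink
Level 4: front, index, mirror, router, worker
shard first appears at level 3.

3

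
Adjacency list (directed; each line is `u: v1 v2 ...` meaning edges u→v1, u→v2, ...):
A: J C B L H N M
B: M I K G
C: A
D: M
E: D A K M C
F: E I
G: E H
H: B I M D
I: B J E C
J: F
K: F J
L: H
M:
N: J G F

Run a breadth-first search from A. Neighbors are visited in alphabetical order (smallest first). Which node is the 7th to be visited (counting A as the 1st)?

Visit A; enqueue B, C, H, J, L, M, N → queue [B, C, H, J, L, M, N]
Visit B; enqueue G, I, K → queue [C, H, J, L, M, N, G, I, K]
Visit C → queue [H, J, L, M, N, G, I, K]
Visit H; enqueue D → queue [J, L, M, N, G, I, K, D]
Visit J; enqueue F → queue [L, M, N, G, I, K, D, F]
Visit L → queue [M, N, G, I, K, D, F]
Visit M → queue [N, G, I, K, D, F]
Visit N → queue [G, I, K, D, F]
Visit G; enqueue E → queue [I, K, D, F, E]
Visit I → queue [K, D, F, E]
Visit K → queue [D, F, E]
Visit D → queue [F, E]
Visit F → queue [E]
Visit E → queue []

Visit order: A, B, C, H, J, L, M, N, G, I, K, D, F, E

M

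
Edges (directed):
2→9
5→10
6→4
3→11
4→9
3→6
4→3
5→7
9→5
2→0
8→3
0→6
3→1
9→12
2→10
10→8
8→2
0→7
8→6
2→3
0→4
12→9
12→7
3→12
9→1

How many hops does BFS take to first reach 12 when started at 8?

2

Level 0: 8
Level 1: 2, 3, 6
Level 2: 0, 1, 4, 9, 10, 11, 12
Level 3: 5, 7
12 first appears at level 2.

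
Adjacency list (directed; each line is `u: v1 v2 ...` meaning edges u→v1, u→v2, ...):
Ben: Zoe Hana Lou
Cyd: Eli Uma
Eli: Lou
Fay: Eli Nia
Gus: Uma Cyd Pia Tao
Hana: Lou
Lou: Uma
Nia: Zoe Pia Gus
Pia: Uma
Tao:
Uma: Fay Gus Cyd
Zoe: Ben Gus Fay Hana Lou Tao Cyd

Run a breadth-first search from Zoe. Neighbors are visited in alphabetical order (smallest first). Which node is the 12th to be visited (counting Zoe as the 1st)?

Pia

Visit Zoe; enqueue Ben, Cyd, Fay, Gus, Hana, Lou, Tao → queue [Ben, Cyd, Fay, Gus, Hana, Lou, Tao]
Visit Ben → queue [Cyd, Fay, Gus, Hana, Lou, Tao]
Visit Cyd; enqueue Eli, Uma → queue [Fay, Gus, Hana, Lou, Tao, Eli, Uma]
Visit Fay; enqueue Nia → queue [Gus, Hana, Lou, Tao, Eli, Uma, Nia]
Visit Gus; enqueue Pia → queue [Hana, Lou, Tao, Eli, Uma, Nia, Pia]
Visit Hana → queue [Lou, Tao, Eli, Uma, Nia, Pia]
Visit Lou → queue [Tao, Eli, Uma, Nia, Pia]
Visit Tao → queue [Eli, Uma, Nia, Pia]
Visit Eli → queue [Uma, Nia, Pia]
Visit Uma → queue [Nia, Pia]
Visit Nia → queue [Pia]
Visit Pia → queue []

Visit order: Zoe, Ben, Cyd, Fay, Gus, Hana, Lou, Tao, Eli, Uma, Nia, Pia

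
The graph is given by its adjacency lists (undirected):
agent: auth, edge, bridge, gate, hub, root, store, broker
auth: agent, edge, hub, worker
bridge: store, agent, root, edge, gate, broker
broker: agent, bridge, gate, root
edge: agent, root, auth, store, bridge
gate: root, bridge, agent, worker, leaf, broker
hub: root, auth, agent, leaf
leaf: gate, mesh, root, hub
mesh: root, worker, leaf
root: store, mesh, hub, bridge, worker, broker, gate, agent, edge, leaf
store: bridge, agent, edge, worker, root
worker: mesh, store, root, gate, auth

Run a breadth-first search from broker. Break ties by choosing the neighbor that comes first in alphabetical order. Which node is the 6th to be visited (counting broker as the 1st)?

auth

Visit broker; enqueue agent, bridge, gate, root → queue [agent, bridge, gate, root]
Visit agent; enqueue auth, edge, hub, store → queue [bridge, gate, root, auth, edge, hub, store]
Visit bridge → queue [gate, root, auth, edge, hub, store]
Visit gate; enqueue leaf, worker → queue [root, auth, edge, hub, store, leaf, worker]
Visit root; enqueue mesh → queue [auth, edge, hub, store, leaf, worker, mesh]
Visit auth → queue [edge, hub, store, leaf, worker, mesh]
Visit edge → queue [hub, store, leaf, worker, mesh]
Visit hub → queue [store, leaf, worker, mesh]
Visit store → queue [leaf, worker, mesh]
Visit leaf → queue [worker, mesh]
Visit worker → queue [mesh]
Visit mesh → queue []

Visit order: broker, agent, bridge, gate, root, auth, edge, hub, store, leaf, worker, mesh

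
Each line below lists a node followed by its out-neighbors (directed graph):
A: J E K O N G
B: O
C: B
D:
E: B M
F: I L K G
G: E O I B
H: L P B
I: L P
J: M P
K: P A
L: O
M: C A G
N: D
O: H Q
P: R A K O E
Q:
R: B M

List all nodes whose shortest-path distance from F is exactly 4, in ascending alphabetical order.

C, D

Level 0: F
Level 1: G, I, K, L
Level 2: A, B, E, O, P
Level 3: H, J, M, N, Q, R
Level 4: C, D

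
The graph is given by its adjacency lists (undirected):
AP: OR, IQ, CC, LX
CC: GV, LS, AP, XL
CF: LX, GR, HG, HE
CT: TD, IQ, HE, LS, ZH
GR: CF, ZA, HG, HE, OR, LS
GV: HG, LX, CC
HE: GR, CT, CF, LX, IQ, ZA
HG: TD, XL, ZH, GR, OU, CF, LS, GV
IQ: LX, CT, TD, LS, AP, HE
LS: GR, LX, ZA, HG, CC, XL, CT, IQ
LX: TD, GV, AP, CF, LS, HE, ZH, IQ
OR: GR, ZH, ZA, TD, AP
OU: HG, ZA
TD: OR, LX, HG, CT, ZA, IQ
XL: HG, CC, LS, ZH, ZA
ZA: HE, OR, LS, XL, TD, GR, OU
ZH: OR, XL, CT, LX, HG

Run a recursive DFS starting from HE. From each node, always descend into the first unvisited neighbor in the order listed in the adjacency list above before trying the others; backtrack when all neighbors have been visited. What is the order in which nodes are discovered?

HE → GR → CF → LX → TD → OR → ZH → XL → HG → OU → ZA → LS → CC → GV → AP → IQ → CT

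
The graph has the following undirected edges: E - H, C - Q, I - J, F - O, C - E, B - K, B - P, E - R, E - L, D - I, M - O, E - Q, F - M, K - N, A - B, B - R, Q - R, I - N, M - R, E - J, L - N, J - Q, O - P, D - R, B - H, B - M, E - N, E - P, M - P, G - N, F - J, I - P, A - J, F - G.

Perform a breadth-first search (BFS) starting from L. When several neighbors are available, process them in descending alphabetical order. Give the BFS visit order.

Visit L; enqueue N, E → queue [N, E]
Visit N; enqueue K, I, G → queue [E, K, I, G]
Visit E; enqueue R, Q, P, J, H, C → queue [K, I, G, R, Q, P, J, H, C]
Visit K; enqueue B → queue [I, G, R, Q, P, J, H, C, B]
Visit I; enqueue D → queue [G, R, Q, P, J, H, C, B, D]
Visit G; enqueue F → queue [R, Q, P, J, H, C, B, D, F]
Visit R; enqueue M → queue [Q, P, J, H, C, B, D, F, M]
Visit Q → queue [P, J, H, C, B, D, F, M]
Visit P; enqueue O → queue [J, H, C, B, D, F, M, O]
Visit J; enqueue A → queue [H, C, B, D, F, M, O, A]
Visit H → queue [C, B, D, F, M, O, A]
Visit C → queue [B, D, F, M, O, A]
Visit B → queue [D, F, M, O, A]
Visit D → queue [F, M, O, A]
Visit F → queue [M, O, A]
Visit M → queue [O, A]
Visit O → queue [A]
Visit A → queue []

L, N, E, K, I, G, R, Q, P, J, H, C, B, D, F, M, O, A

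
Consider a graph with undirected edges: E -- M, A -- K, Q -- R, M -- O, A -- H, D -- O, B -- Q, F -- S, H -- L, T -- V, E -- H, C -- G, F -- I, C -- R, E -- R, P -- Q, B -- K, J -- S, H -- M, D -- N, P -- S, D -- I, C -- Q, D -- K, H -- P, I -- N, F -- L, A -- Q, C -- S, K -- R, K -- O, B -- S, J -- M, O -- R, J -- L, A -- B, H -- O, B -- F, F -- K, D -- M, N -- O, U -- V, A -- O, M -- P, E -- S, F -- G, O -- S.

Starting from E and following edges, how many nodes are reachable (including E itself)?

BFS from E visits: E, S, R, M, H, P, O, J, F, C, B, Q, K, D, L, A, N, I, G
Reachable nodes: 19 of 22 total.

19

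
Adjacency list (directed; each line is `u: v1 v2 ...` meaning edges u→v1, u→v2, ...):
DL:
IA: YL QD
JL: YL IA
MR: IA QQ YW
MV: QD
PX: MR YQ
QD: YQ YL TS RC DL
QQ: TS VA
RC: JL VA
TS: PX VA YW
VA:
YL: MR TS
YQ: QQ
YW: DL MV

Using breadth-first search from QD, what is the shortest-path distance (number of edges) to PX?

2

Level 0: QD
Level 1: DL, RC, TS, YL, YQ
Level 2: JL, MR, PX, QQ, VA, YW
Level 3: IA, MV
PX first appears at level 2.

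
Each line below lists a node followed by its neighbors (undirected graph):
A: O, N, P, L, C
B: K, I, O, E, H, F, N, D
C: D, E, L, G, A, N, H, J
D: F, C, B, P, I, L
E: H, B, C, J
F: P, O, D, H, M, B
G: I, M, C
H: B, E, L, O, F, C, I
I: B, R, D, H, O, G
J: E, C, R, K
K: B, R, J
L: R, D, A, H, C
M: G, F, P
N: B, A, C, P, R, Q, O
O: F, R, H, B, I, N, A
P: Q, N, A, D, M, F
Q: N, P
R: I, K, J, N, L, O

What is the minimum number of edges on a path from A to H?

2

Level 0: A
Level 1: C, L, N, O, P
Level 2: B, D, E, F, G, H, I, J, M, Q, R
Level 3: K
H first appears at level 2.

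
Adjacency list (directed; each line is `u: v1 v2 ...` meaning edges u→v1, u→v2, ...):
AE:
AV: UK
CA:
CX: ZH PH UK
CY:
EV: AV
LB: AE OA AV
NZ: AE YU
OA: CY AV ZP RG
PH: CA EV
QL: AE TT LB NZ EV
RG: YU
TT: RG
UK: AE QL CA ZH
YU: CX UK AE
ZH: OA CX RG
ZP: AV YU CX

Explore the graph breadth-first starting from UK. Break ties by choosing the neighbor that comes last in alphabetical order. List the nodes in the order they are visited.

UK -> ZH -> QL -> CA -> AE -> RG -> OA -> CX -> TT -> NZ -> LB -> EV -> YU -> ZP -> CY -> AV -> PH

Visit UK; enqueue ZH, QL, CA, AE → queue [ZH, QL, CA, AE]
Visit ZH; enqueue RG, OA, CX → queue [QL, CA, AE, RG, OA, CX]
Visit QL; enqueue TT, NZ, LB, EV → queue [CA, AE, RG, OA, CX, TT, NZ, LB, EV]
Visit CA → queue [AE, RG, OA, CX, TT, NZ, LB, EV]
Visit AE → queue [RG, OA, CX, TT, NZ, LB, EV]
Visit RG; enqueue YU → queue [OA, CX, TT, NZ, LB, EV, YU]
Visit OA; enqueue ZP, CY, AV → queue [CX, TT, NZ, LB, EV, YU, ZP, CY, AV]
Visit CX; enqueue PH → queue [TT, NZ, LB, EV, YU, ZP, CY, AV, PH]
Visit TT → queue [NZ, LB, EV, YU, ZP, CY, AV, PH]
Visit NZ → queue [LB, EV, YU, ZP, CY, AV, PH]
Visit LB → queue [EV, YU, ZP, CY, AV, PH]
Visit EV → queue [YU, ZP, CY, AV, PH]
Visit YU → queue [ZP, CY, AV, PH]
Visit ZP → queue [CY, AV, PH]
Visit CY → queue [AV, PH]
Visit AV → queue [PH]
Visit PH → queue []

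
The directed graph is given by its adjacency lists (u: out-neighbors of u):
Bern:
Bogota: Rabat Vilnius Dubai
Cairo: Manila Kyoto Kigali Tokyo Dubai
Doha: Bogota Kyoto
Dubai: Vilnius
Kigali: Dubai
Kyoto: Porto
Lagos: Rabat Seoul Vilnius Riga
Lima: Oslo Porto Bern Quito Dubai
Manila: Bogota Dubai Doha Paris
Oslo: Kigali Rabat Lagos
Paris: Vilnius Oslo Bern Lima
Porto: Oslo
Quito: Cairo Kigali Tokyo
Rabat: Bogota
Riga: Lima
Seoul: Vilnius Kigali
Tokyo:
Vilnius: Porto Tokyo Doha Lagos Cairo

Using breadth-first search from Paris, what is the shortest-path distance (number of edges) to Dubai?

2

Level 0: Paris
Level 1: Bern, Lima, Oslo, Vilnius
Level 2: Cairo, Doha, Dubai, Kigali, Lagos, Porto, Quito, Rabat, Tokyo
Level 3: Bogota, Kyoto, Manila, Riga, Seoul
Dubai first appears at level 2.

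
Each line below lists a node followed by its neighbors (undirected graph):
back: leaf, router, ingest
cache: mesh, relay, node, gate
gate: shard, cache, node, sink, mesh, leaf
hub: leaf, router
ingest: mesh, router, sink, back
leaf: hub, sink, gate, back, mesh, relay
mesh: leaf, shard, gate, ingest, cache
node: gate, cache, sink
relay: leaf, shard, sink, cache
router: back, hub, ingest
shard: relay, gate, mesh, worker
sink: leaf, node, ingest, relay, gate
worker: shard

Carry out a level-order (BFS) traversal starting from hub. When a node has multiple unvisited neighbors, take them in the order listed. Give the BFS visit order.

Visit hub; enqueue leaf, router → queue [leaf, router]
Visit leaf; enqueue sink, gate, back, mesh, relay → queue [router, sink, gate, back, mesh, relay]
Visit router; enqueue ingest → queue [sink, gate, back, mesh, relay, ingest]
Visit sink; enqueue node → queue [gate, back, mesh, relay, ingest, node]
Visit gate; enqueue shard, cache → queue [back, mesh, relay, ingest, node, shard, cache]
Visit back → queue [mesh, relay, ingest, node, shard, cache]
Visit mesh → queue [relay, ingest, node, shard, cache]
Visit relay → queue [ingest, node, shard, cache]
Visit ingest → queue [node, shard, cache]
Visit node → queue [shard, cache]
Visit shard; enqueue worker → queue [cache, worker]
Visit cache → queue [worker]
Visit worker → queue []

hub → leaf → router → sink → gate → back → mesh → relay → ingest → node → shard → cache → worker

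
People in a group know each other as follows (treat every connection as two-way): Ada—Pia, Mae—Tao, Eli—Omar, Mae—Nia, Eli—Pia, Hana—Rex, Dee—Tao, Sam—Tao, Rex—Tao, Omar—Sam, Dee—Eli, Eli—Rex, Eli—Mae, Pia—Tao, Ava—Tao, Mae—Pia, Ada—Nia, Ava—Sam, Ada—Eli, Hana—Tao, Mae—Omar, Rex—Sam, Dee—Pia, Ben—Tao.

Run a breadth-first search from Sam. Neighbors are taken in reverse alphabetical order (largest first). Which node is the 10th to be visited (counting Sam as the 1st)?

Visit Sam; enqueue Tao, Rex, Omar, Ava → queue [Tao, Rex, Omar, Ava]
Visit Tao; enqueue Pia, Mae, Hana, Dee, Ben → queue [Rex, Omar, Ava, Pia, Mae, Hana, Dee, Ben]
Visit Rex; enqueue Eli → queue [Omar, Ava, Pia, Mae, Hana, Dee, Ben, Eli]
Visit Omar → queue [Ava, Pia, Mae, Hana, Dee, Ben, Eli]
Visit Ava → queue [Pia, Mae, Hana, Dee, Ben, Eli]
Visit Pia; enqueue Ada → queue [Mae, Hana, Dee, Ben, Eli, Ada]
Visit Mae; enqueue Nia → queue [Hana, Dee, Ben, Eli, Ada, Nia]
Visit Hana → queue [Dee, Ben, Eli, Ada, Nia]
Visit Dee → queue [Ben, Eli, Ada, Nia]
Visit Ben → queue [Eli, Ada, Nia]
Visit Eli → queue [Ada, Nia]
Visit Ada → queue [Nia]
Visit Nia → queue []

Visit order: Sam, Tao, Rex, Omar, Ava, Pia, Mae, Hana, Dee, Ben, Eli, Ada, Nia

Ben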